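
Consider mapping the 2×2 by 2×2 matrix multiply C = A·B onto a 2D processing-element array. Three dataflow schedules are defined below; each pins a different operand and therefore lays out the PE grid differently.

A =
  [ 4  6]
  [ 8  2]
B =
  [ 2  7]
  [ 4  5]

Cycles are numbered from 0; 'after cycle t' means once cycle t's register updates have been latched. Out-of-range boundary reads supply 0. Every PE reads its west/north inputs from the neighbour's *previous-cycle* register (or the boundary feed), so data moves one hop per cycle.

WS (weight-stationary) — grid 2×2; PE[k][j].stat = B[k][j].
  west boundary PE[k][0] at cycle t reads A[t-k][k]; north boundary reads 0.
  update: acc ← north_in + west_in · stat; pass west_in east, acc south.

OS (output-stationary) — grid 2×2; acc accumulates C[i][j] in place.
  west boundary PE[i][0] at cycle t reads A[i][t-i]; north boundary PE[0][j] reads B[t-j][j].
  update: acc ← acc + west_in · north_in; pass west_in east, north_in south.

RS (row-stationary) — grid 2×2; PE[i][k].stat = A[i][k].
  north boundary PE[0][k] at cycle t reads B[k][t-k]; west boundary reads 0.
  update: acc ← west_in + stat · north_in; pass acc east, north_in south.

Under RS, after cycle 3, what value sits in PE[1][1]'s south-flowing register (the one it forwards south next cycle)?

RS 2×2: PE[1][1] cycle-by-cycle (with neighbour feeds):
  t=0 PE[0][1]: acc=0 h=0 v=0
  t=0 PE[1][0]: acc=0 h=0 v=0
  t=0 PE[1][1]: acc=0 h=0 v=0
  t=1 PE[0][1]: acc=32 h=32 v=4
  t=1 PE[1][0]: acc=16 h=16 v=2
  t=1 PE[1][1]: acc=0 h=0 v=0
  t=2 PE[0][1]: acc=58 h=58 v=5
  t=2 PE[1][0]: acc=56 h=56 v=7
  t=2 PE[1][1]: acc=24 h=24 v=4
  t=3 PE[0][1]: acc=0 h=0 v=0
  t=3 PE[1][0]: acc=0 h=0 v=0
  t=3 PE[1][1]: acc=66 h=66 v=5

register = 5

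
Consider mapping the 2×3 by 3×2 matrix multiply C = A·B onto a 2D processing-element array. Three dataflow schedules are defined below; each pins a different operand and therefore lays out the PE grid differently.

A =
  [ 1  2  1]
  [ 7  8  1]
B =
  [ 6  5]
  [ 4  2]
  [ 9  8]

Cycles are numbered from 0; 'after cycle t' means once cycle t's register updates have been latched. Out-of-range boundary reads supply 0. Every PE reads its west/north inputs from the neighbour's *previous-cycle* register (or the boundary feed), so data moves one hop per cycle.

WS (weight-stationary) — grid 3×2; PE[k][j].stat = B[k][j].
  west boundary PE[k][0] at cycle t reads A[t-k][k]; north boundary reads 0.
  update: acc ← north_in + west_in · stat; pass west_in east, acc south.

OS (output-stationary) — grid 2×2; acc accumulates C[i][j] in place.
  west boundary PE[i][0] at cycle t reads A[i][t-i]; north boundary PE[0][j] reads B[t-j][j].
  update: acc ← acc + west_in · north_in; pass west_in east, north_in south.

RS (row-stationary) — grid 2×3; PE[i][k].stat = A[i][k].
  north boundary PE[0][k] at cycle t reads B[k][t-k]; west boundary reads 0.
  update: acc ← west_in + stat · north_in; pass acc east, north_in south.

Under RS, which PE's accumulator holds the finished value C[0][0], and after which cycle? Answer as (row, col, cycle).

RS — PE[0][2] is where C[0][0] collects:
  @0  [0,2]  acc 0  |  →0  ↓0
  @1  [0,2]  acc 0  |  →0  ↓0
  @2  [0,2]  acc 23  |  →23  ↓9

(row, col, cycle) = (0, 2, 2)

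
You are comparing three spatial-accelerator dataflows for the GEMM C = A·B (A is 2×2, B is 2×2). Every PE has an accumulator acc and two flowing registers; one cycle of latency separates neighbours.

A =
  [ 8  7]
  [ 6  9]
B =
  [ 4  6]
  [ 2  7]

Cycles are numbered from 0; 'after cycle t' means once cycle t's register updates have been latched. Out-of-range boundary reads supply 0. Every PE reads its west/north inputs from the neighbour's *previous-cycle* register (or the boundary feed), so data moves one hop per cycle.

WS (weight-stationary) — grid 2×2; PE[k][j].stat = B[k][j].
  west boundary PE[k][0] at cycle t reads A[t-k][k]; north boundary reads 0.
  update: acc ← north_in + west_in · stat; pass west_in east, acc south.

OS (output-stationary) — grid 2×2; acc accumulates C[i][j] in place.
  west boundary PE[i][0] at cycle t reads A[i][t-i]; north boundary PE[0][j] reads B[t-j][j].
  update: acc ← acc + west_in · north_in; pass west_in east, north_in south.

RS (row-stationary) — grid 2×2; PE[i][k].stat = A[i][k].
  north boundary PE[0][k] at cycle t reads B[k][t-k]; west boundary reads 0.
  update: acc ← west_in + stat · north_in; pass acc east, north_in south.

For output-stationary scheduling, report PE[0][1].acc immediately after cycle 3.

OS (2×2). Following PE[0][1] plus its west/north inputs:
  after 0 — PE[0][0] acc=32, pass-E 8, pass-S 4
  after 0 — PE[0][1] acc=0, pass-E 0, pass-S 0
  after 1 — PE[0][0] acc=46, pass-E 7, pass-S 2
  after 1 — PE[0][1] acc=48, pass-E 8, pass-S 6
  after 2 — PE[0][0] acc=46, pass-E 0, pass-S 0
  after 2 — PE[0][1] acc=97, pass-E 7, pass-S 7
  after 3 — PE[0][0] acc=46, pass-E 0, pass-S 0
  after 3 — PE[0][1] acc=97, pass-E 0, pass-S 0

PE[0][1].acc = 97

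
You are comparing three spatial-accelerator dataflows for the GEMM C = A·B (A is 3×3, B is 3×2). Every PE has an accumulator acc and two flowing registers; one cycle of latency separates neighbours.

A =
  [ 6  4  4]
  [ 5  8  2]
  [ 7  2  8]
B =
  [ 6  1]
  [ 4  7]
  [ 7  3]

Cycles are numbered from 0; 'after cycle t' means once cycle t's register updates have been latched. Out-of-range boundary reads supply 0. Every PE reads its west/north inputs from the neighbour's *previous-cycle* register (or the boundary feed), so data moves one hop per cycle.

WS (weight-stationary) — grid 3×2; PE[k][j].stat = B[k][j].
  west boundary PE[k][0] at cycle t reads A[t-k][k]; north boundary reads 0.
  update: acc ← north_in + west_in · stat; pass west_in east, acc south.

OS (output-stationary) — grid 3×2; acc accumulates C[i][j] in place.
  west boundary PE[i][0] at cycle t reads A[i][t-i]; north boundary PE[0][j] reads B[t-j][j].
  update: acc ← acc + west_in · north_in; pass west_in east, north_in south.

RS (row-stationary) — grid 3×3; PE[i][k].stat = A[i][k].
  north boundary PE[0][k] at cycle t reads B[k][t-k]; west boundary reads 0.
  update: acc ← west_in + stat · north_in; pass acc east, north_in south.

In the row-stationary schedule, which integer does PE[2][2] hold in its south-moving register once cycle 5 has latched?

RS 3×3: PE[2][2] cycle-by-cycle (with neighbour feeds):
  0: (1,2).acc=0  regs=<0,0>
  0: (2,1).acc=0  regs=<0,0>
  0: (2,2).acc=0  regs=<0,0>
  1: (1,2).acc=0  regs=<0,0>
  1: (2,1).acc=0  regs=<0,0>
  1: (2,2).acc=0  regs=<0,0>
  2: (1,2).acc=0  regs=<0,0>
  2: (2,1).acc=0  regs=<0,0>
  2: (2,2).acc=0  regs=<0,0>
  3: (1,2).acc=76  regs=<76,7>
  3: (2,1).acc=50  regs=<50,4>
  3: (2,2).acc=0  regs=<0,0>
  4: (1,2).acc=67  regs=<67,3>
  4: (2,1).acc=21  regs=<21,7>
  4: (2,2).acc=106  regs=<106,7>
  5: (1,2).acc=0  regs=<0,0>
  5: (2,1).acc=0  regs=<0,0>
  5: (2,2).acc=45  regs=<45,3>

register = 3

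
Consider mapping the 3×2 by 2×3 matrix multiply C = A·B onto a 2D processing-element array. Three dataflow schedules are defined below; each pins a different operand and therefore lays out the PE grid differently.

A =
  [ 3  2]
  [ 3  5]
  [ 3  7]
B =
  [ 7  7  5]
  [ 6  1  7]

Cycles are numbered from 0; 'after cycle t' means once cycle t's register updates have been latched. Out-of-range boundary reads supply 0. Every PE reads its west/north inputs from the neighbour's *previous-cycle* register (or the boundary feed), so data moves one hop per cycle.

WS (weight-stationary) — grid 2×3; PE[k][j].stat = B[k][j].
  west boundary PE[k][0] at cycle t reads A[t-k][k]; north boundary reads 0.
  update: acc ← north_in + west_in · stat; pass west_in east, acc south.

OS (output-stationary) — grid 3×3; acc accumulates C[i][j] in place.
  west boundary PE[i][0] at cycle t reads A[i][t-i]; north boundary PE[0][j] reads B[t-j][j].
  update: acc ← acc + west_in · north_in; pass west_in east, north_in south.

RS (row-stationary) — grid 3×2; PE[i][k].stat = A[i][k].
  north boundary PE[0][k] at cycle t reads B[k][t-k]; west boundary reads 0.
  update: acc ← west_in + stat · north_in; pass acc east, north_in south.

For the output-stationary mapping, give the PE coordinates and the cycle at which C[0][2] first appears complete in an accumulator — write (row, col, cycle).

(row, col, cycle) = (0, 2, 3)

OS — PE[0][2] is where C[0][2] collects:
  cycle 0: PE[0][2] → acc 0, east 0, south 0
  cycle 1: PE[0][2] → acc 0, east 0, south 0
  cycle 2: PE[0][2] → acc 15, east 3, south 5
  cycle 3: PE[0][2] → acc 29, east 2, south 7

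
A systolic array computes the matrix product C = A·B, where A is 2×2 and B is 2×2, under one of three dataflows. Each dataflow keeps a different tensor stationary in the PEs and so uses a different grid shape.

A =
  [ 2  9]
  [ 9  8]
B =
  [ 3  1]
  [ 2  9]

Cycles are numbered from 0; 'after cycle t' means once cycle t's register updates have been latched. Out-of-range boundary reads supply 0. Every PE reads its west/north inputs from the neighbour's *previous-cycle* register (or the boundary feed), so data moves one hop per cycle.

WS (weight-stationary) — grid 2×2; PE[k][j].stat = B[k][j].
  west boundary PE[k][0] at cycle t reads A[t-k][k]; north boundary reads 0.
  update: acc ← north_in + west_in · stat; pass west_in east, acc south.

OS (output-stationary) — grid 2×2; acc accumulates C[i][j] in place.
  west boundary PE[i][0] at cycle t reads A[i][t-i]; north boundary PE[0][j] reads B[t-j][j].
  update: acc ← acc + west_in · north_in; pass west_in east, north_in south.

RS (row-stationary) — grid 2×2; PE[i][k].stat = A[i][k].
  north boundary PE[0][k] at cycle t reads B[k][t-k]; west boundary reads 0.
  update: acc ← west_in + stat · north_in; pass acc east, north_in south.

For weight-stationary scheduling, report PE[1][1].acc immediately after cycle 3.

WS (2×2). Following PE[1][1] plus its west/north inputs:
  after 0 — PE[0][1] acc=0, pass-E 0, pass-S 0
  after 0 — PE[1][0] acc=0, pass-E 0, pass-S 0
  after 0 — PE[1][1] acc=0, pass-E 0, pass-S 0
  after 1 — PE[0][1] acc=2, pass-E 2, pass-S 2
  after 1 — PE[1][0] acc=24, pass-E 9, pass-S 24
  after 1 — PE[1][1] acc=0, pass-E 0, pass-S 0
  after 2 — PE[0][1] acc=9, pass-E 9, pass-S 9
  after 2 — PE[1][0] acc=43, pass-E 8, pass-S 43
  after 2 — PE[1][1] acc=83, pass-E 9, pass-S 83
  after 3 — PE[0][1] acc=0, pass-E 0, pass-S 0
  after 3 — PE[1][0] acc=0, pass-E 0, pass-S 0
  after 3 — PE[1][1] acc=81, pass-E 8, pass-S 81

PE[1][1].acc = 81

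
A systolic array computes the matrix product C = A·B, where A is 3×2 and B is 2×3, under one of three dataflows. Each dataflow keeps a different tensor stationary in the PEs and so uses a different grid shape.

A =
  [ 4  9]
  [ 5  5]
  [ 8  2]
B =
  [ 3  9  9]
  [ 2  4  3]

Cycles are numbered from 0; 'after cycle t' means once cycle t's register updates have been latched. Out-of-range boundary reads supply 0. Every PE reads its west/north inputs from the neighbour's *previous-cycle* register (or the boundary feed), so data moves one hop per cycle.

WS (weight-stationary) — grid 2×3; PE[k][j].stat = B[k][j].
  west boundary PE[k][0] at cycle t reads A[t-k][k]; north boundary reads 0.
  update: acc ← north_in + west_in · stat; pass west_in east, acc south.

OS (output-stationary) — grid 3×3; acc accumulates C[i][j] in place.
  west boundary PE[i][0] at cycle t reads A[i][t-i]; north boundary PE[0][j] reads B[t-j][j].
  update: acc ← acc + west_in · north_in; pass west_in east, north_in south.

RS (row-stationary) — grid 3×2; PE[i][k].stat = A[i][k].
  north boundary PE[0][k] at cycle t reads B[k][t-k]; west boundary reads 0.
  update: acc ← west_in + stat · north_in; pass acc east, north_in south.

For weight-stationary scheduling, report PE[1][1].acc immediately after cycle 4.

PE[1][1].acc = 80

Tracing WS — 2×3 array, target PE[1][1]:
  step 0 · PE0,1: acc=0; fwd→0 fwd↓0
  step 0 · PE1,0: acc=0; fwd→0 fwd↓0
  step 0 · PE1,1: acc=0; fwd→0 fwd↓0
  step 1 · PE0,1: acc=36; fwd→4 fwd↓36
  step 1 · PE1,0: acc=30; fwd→9 fwd↓30
  step 1 · PE1,1: acc=0; fwd→0 fwd↓0
  step 2 · PE0,1: acc=45; fwd→5 fwd↓45
  step 2 · PE1,0: acc=25; fwd→5 fwd↓25
  step 2 · PE1,1: acc=72; fwd→9 fwd↓72
  step 3 · PE0,1: acc=72; fwd→8 fwd↓72
  step 3 · PE1,0: acc=28; fwd→2 fwd↓28
  step 3 · PE1,1: acc=65; fwd→5 fwd↓65
  step 4 · PE0,1: acc=0; fwd→0 fwd↓0
  step 4 · PE1,0: acc=0; fwd→0 fwd↓0
  step 4 · PE1,1: acc=80; fwd→2 fwd↓80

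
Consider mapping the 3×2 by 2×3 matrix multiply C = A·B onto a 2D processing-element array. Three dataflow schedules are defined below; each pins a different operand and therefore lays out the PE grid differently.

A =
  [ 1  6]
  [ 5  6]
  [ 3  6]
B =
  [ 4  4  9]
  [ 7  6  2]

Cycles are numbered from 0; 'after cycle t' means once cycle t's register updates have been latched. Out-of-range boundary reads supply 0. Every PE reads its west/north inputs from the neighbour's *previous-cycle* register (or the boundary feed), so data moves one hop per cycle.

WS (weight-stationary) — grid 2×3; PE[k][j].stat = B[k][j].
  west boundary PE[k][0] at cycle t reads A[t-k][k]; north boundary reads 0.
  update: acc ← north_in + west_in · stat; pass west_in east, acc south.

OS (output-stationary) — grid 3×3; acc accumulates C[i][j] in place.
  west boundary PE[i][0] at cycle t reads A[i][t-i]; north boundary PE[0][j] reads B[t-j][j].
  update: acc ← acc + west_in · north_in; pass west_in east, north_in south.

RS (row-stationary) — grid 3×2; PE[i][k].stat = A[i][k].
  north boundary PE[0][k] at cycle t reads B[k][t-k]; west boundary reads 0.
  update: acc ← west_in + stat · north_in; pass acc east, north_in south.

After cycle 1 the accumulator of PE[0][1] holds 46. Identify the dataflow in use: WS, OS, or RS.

WS (2×3 grid), PE[0][1]:
  t=0 PE[0][1]: acc=0 h=0 v=0
  t=1 PE[0][1]: acc=4 h=1 v=4
OS (3×3 grid), PE[0][1]:
  t=0 PE[0][1]: acc=0 h=0 v=0
  t=1 PE[0][1]: acc=4 h=1 v=4
RS (3×2 grid), PE[0][1]:
  t=0 PE[0][1]: acc=0 h=0 v=0
  t=1 PE[0][1]: acc=46 h=46 v=7

dataflow = RS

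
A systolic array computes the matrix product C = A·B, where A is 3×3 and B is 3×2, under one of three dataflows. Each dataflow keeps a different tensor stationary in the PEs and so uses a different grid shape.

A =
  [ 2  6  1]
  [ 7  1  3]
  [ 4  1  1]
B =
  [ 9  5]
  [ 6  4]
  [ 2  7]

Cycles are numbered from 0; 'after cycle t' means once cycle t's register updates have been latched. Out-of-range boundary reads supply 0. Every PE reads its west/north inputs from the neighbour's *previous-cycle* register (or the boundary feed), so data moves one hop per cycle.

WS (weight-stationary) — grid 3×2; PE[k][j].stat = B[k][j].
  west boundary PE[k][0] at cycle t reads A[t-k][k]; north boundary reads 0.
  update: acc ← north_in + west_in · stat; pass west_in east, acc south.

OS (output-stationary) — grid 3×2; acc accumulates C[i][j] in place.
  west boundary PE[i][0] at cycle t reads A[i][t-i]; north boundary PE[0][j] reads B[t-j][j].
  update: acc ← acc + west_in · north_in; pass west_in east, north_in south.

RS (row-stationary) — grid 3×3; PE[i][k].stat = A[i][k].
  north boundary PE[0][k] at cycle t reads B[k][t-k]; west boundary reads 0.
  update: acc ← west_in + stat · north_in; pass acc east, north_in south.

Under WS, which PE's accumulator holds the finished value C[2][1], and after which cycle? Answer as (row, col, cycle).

WS — PE[2][1] is where C[2][1] collects:
  [0] (2,1) acc=0 (h:0 v:0)
  [1] (2,1) acc=0 (h:0 v:0)
  [2] (2,1) acc=0 (h:0 v:0)
  [3] (2,1) acc=41 (h:1 v:41)
  [4] (2,1) acc=60 (h:3 v:60)
  [5] (2,1) acc=31 (h:1 v:31)

(row, col, cycle) = (2, 1, 5)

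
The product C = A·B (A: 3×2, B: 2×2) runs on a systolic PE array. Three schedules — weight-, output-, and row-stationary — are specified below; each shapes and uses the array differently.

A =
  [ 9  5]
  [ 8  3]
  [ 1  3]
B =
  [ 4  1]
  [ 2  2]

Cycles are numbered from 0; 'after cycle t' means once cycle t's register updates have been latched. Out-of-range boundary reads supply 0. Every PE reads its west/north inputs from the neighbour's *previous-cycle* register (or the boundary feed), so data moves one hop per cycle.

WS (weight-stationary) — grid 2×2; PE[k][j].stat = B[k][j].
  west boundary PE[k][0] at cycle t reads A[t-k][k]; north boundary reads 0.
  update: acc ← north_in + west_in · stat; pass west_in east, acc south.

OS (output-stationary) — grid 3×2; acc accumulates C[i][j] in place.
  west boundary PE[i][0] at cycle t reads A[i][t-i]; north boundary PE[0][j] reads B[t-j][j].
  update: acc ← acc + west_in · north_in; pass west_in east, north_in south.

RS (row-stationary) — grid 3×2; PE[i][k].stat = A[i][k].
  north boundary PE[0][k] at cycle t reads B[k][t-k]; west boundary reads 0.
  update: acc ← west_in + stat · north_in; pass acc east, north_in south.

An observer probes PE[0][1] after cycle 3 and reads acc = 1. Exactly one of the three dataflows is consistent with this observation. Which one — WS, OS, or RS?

WS [2×2] PE[0][1] across cycles:
  after 0 — PE[0][1] acc=0, pass-E 0, pass-S 0
  after 1 — PE[0][1] acc=9, pass-E 9, pass-S 9
  after 2 — PE[0][1] acc=8, pass-E 8, pass-S 8
  after 3 — PE[0][1] acc=1, pass-E 1, pass-S 1
OS [3×2] PE[0][1] across cycles:
  after 0 — PE[0][1] acc=0, pass-E 0, pass-S 0
  after 1 — PE[0][1] acc=9, pass-E 9, pass-S 1
  after 2 — PE[0][1] acc=19, pass-E 5, pass-S 2
  after 3 — PE[0][1] acc=19, pass-E 0, pass-S 0
RS [3×2] PE[0][1] across cycles:
  after 0 — PE[0][1] acc=0, pass-E 0, pass-S 0
  after 1 — PE[0][1] acc=46, pass-E 46, pass-S 2
  after 2 — PE[0][1] acc=19, pass-E 19, pass-S 2
  after 3 — PE[0][1] acc=0, pass-E 0, pass-S 0

dataflow = WS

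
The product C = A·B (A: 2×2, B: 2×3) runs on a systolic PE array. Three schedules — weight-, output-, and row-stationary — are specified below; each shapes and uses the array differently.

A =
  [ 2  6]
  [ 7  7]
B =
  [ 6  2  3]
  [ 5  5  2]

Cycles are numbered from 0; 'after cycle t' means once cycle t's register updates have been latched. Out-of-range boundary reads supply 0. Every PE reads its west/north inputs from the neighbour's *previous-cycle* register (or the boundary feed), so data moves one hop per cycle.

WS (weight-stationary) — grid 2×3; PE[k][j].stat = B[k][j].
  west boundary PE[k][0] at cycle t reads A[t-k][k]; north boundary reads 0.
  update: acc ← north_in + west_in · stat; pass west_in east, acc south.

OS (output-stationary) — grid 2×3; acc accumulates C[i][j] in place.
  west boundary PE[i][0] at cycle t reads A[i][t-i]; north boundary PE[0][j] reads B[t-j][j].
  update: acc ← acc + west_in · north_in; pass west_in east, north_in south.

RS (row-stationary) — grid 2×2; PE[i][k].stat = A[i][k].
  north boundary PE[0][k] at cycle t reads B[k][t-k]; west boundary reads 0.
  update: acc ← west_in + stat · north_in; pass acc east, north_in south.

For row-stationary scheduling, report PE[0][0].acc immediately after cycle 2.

PE[0][0].acc = 6

RS (2×2). Following PE[0][0] plus its west/north inputs:
  t=0 PE[0][0]: acc=12 h=12 v=6
  t=1 PE[0][0]: acc=4 h=4 v=2
  t=2 PE[0][0]: acc=6 h=6 v=3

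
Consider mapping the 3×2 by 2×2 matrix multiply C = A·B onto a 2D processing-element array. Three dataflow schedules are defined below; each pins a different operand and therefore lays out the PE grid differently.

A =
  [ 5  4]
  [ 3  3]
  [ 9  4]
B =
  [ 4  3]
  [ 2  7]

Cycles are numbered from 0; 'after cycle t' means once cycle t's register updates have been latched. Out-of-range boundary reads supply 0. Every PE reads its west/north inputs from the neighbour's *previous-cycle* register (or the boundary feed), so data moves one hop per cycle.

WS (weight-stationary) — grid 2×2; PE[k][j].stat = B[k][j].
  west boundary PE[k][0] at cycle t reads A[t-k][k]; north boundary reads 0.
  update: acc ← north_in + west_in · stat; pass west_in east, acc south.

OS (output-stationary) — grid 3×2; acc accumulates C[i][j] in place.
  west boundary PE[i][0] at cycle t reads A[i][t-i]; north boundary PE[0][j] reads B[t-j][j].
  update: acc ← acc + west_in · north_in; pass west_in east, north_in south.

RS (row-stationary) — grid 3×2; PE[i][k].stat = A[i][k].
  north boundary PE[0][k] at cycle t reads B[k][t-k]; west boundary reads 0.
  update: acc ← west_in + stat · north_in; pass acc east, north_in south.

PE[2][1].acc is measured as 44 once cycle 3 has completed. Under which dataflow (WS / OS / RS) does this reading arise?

WS: PE[2][1] is outside its 2×2 grid.
Under OS (3×2), PE[2][1]:
  0: (2,1).acc=0  regs=<0,0>
  1: (2,1).acc=0  regs=<0,0>
  2: (2,1).acc=0  regs=<0,0>
  3: (2,1).acc=27  regs=<9,3>
Under RS (3×2), PE[2][1]:
  0: (2,1).acc=0  regs=<0,0>
  1: (2,1).acc=0  regs=<0,0>
  2: (2,1).acc=0  regs=<0,0>
  3: (2,1).acc=44  regs=<44,2>

dataflow = RS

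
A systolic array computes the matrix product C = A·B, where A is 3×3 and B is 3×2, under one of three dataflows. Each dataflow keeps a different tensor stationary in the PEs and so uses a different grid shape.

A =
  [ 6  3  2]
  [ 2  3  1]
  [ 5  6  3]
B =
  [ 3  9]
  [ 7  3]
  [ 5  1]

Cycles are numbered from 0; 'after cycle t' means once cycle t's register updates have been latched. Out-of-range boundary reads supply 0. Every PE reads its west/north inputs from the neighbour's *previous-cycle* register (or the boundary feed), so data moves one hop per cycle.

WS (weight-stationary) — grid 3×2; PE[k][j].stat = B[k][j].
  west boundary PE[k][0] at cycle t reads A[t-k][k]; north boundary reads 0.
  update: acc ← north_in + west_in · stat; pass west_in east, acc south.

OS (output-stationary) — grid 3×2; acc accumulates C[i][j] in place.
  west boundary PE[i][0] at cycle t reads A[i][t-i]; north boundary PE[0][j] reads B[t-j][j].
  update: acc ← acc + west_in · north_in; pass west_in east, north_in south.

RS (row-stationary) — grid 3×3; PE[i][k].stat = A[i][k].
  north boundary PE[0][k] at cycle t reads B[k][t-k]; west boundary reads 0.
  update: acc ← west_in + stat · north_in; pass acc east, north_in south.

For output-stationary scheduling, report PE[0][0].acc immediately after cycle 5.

PE[0][0].acc = 49

Tracing OS — 3×2 array, target PE[0][0]:
  step 0 · PE0,0: acc=18; fwd→6 fwd↓3
  step 1 · PE0,0: acc=39; fwd→3 fwd↓7
  step 2 · PE0,0: acc=49; fwd→2 fwd↓5
  step 3 · PE0,0: acc=49; fwd→0 fwd↓0
  step 4 · PE0,0: acc=49; fwd→0 fwd↓0
  step 5 · PE0,0: acc=49; fwd→0 fwd↓0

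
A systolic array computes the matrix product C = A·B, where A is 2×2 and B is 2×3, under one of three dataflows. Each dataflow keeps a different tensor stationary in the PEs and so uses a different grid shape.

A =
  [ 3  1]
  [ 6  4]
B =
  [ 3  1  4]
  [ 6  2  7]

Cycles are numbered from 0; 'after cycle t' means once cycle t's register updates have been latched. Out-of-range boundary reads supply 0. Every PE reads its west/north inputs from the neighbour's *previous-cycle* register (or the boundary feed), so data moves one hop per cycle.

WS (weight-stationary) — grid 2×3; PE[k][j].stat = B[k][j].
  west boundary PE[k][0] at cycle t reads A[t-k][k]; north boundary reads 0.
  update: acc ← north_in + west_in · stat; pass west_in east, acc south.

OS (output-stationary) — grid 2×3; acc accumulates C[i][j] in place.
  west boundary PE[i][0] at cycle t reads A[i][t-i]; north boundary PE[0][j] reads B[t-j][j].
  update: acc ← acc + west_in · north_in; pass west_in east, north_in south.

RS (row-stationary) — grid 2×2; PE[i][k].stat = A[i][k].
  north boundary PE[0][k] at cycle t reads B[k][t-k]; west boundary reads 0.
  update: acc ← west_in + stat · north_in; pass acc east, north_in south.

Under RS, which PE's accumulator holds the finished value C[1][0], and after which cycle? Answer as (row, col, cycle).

(row, col, cycle) = (1, 1, 2)

Under RS, C[1][0] lands at PE[1][1]:
  c0 r1c1: 0 / 0 / 0
  c1 r1c1: 0 / 0 / 0
  c2 r1c1: 42 / 42 / 6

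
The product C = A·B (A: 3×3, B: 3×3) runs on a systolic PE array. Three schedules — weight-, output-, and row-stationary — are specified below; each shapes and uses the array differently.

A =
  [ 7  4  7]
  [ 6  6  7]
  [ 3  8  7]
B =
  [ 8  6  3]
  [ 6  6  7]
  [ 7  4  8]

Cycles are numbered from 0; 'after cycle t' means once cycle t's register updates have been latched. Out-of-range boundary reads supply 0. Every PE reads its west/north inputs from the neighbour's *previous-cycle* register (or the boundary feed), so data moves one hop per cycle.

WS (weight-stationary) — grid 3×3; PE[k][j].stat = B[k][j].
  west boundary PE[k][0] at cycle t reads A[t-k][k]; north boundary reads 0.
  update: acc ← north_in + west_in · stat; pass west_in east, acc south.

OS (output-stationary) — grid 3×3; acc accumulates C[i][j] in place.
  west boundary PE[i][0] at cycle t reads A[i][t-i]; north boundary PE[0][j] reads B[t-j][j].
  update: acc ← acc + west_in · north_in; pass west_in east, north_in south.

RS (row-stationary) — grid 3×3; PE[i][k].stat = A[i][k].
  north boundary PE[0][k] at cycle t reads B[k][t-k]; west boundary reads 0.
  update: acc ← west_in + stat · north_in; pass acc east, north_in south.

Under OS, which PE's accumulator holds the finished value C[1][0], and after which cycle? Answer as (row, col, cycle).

OS — PE[1][0] is where C[1][0] collects:
  step 0 · PE1,0: acc=0; fwd→0 fwd↓0
  step 1 · PE1,0: acc=48; fwd→6 fwd↓8
  step 2 · PE1,0: acc=84; fwd→6 fwd↓6
  step 3 · PE1,0: acc=133; fwd→7 fwd↓7

(row, col, cycle) = (1, 0, 3)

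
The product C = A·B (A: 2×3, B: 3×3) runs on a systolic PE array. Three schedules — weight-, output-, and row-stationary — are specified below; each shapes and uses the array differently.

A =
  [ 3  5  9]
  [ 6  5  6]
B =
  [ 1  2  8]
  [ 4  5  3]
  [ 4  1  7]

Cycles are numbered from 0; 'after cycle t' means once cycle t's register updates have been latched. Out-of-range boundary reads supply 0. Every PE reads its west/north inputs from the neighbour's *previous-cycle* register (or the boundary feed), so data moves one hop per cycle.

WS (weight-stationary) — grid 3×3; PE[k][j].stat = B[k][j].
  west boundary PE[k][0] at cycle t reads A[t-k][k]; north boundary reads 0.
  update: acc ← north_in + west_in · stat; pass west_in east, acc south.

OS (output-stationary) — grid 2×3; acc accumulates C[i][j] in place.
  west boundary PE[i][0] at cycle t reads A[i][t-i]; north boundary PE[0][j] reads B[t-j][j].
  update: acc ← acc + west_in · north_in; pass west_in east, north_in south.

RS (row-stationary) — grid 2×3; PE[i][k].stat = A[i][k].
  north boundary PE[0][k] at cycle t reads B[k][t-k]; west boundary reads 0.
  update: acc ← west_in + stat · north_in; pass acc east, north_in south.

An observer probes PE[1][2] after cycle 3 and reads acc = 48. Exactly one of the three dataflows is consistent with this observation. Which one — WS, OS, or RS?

dataflow = OS

WS [3×3] PE[1][2] across cycles:
  @0  [1,2]  acc 0  |  →0  ↓0
  @1  [1,2]  acc 0  |  →0  ↓0
  @2  [1,2]  acc 0  |  →0  ↓0
  @3  [1,2]  acc 39  |  →5  ↓39
OS [2×3] PE[1][2] across cycles:
  @0  [1,2]  acc 0  |  →0  ↓0
  @1  [1,2]  acc 0  |  →0  ↓0
  @2  [1,2]  acc 0  |  →0  ↓0
  @3  [1,2]  acc 48  |  →6  ↓8
RS [2×3] PE[1][2] across cycles:
  @0  [1,2]  acc 0  |  →0  ↓0
  @1  [1,2]  acc 0  |  →0  ↓0
  @2  [1,2]  acc 0  |  →0  ↓0
  @3  [1,2]  acc 50  |  →50  ↓4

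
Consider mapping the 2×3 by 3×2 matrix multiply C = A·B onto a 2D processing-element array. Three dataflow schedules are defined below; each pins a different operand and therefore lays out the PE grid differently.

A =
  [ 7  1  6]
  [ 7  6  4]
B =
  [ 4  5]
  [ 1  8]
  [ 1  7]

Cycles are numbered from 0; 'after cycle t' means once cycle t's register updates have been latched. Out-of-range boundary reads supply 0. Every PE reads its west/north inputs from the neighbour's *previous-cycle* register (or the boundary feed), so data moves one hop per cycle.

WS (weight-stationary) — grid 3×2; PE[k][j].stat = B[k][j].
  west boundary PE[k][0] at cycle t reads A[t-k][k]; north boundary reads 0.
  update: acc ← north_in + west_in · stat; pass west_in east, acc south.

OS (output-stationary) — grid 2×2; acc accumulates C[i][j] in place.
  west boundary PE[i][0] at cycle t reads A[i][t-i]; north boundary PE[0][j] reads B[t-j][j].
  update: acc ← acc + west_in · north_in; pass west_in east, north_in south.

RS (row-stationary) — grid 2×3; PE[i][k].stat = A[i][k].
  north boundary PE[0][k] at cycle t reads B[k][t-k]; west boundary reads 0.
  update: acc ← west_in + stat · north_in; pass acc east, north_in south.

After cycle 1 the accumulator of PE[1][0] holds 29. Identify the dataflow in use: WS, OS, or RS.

dataflow = WS

Under WS (3×2), PE[1][0]:
  [0] (1,0) acc=0 (h:0 v:0)
  [1] (1,0) acc=29 (h:1 v:29)
Under OS (2×2), PE[1][0]:
  [0] (1,0) acc=0 (h:0 v:0)
  [1] (1,0) acc=28 (h:7 v:4)
Under RS (2×3), PE[1][0]:
  [0] (1,0) acc=0 (h:0 v:0)
  [1] (1,0) acc=28 (h:28 v:4)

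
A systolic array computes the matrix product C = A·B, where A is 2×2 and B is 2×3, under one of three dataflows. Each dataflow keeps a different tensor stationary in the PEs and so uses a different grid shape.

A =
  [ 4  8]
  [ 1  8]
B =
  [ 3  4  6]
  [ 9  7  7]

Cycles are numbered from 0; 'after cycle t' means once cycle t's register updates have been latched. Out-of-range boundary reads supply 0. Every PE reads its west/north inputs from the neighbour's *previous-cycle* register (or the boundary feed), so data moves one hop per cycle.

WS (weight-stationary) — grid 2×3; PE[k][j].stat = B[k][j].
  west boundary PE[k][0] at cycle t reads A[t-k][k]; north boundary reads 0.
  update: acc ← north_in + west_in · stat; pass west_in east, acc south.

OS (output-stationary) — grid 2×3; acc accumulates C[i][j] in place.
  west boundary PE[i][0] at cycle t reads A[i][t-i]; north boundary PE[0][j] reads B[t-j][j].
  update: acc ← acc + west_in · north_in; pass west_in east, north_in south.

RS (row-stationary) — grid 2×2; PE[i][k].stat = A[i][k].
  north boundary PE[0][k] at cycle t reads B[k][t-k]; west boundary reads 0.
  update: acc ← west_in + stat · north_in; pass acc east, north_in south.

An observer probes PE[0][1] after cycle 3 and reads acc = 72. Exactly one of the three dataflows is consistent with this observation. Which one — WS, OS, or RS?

dataflow = OS

WS [2×3] PE[0][1] across cycles:
  c0 r0c1: 0 / 0 / 0
  c1 r0c1: 16 / 4 / 16
  c2 r0c1: 4 / 1 / 4
  c3 r0c1: 0 / 0 / 0
OS [2×3] PE[0][1] across cycles:
  c0 r0c1: 0 / 0 / 0
  c1 r0c1: 16 / 4 / 4
  c2 r0c1: 72 / 8 / 7
  c3 r0c1: 72 / 0 / 0
RS [2×2] PE[0][1] across cycles:
  c0 r0c1: 0 / 0 / 0
  c1 r0c1: 84 / 84 / 9
  c2 r0c1: 72 / 72 / 7
  c3 r0c1: 80 / 80 / 7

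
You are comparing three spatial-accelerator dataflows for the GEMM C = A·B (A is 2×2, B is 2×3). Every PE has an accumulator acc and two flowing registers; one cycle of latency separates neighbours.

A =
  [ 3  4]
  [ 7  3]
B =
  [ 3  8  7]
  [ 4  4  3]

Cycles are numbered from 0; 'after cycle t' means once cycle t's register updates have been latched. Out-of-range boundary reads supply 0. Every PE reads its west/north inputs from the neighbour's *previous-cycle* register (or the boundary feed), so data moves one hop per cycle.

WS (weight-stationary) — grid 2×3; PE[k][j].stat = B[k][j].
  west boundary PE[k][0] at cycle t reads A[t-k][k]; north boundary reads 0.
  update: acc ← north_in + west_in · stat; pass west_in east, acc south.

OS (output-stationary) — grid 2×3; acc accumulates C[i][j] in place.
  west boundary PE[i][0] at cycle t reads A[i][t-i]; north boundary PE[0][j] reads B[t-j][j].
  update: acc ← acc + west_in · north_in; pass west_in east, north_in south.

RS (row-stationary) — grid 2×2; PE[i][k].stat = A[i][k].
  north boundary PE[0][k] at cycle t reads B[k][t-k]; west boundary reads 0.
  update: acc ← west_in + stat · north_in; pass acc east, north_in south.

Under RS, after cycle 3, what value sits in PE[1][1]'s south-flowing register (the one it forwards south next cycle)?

register = 4

RS on a 2×2 grid — tracing PE[1][1] and its feeders:
  t=0 PE[0][1]: acc=0 h=0 v=0
  t=0 PE[1][0]: acc=0 h=0 v=0
  t=0 PE[1][1]: acc=0 h=0 v=0
  t=1 PE[0][1]: acc=25 h=25 v=4
  t=1 PE[1][0]: acc=21 h=21 v=3
  t=1 PE[1][1]: acc=0 h=0 v=0
  t=2 PE[0][1]: acc=40 h=40 v=4
  t=2 PE[1][0]: acc=56 h=56 v=8
  t=2 PE[1][1]: acc=33 h=33 v=4
  t=3 PE[0][1]: acc=33 h=33 v=3
  t=3 PE[1][0]: acc=49 h=49 v=7
  t=3 PE[1][1]: acc=68 h=68 v=4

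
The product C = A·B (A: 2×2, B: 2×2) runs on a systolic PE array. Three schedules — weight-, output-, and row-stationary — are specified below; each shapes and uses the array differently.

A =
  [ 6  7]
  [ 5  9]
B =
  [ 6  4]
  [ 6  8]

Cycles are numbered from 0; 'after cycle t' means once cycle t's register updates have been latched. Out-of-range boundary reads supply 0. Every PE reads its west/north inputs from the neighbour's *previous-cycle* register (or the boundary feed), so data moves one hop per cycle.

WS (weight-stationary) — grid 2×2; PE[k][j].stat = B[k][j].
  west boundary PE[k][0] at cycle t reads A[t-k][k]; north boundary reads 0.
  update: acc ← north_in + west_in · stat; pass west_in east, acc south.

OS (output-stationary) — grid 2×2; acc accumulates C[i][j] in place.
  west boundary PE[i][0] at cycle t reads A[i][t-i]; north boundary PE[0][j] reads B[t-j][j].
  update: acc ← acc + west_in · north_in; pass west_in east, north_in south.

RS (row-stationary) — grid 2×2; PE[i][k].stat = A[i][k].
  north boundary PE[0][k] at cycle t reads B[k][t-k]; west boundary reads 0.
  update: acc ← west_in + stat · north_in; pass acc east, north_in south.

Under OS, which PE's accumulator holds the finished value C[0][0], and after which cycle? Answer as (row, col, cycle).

OS — PE[0][0] is where C[0][0] collects:
  [0] (0,0) acc=36 (h:6 v:6)
  [1] (0,0) acc=78 (h:7 v:6)

(row, col, cycle) = (0, 0, 1)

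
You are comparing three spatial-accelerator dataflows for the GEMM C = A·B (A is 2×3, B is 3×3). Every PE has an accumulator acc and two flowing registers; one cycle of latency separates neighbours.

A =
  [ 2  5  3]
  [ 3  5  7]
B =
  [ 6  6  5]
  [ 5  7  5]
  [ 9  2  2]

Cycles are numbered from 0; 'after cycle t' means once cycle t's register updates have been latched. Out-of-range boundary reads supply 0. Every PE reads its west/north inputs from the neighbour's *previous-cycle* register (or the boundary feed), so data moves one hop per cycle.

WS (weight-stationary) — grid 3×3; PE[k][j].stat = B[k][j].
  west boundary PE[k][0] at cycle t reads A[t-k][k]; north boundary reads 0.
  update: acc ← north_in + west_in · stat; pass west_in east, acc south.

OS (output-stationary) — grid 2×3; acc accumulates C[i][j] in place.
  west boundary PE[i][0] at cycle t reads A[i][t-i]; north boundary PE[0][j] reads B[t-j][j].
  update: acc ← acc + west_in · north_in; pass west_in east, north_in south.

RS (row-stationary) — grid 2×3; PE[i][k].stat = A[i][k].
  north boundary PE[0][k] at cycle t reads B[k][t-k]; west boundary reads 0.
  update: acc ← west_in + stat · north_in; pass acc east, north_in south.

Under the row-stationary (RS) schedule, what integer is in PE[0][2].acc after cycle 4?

Tracing RS — 2×3 array, target PE[0][2]:
  0: (0,1).acc=0  regs=<0,0>
  0: (0,2).acc=0  regs=<0,0>
  1: (0,1).acc=37  regs=<37,5>
  1: (0,2).acc=0  regs=<0,0>
  2: (0,1).acc=47  regs=<47,7>
  2: (0,2).acc=64  regs=<64,9>
  3: (0,1).acc=35  regs=<35,5>
  3: (0,2).acc=53  regs=<53,2>
  4: (0,1).acc=0  regs=<0,0>
  4: (0,2).acc=41  regs=<41,2>

PE[0][2].acc = 41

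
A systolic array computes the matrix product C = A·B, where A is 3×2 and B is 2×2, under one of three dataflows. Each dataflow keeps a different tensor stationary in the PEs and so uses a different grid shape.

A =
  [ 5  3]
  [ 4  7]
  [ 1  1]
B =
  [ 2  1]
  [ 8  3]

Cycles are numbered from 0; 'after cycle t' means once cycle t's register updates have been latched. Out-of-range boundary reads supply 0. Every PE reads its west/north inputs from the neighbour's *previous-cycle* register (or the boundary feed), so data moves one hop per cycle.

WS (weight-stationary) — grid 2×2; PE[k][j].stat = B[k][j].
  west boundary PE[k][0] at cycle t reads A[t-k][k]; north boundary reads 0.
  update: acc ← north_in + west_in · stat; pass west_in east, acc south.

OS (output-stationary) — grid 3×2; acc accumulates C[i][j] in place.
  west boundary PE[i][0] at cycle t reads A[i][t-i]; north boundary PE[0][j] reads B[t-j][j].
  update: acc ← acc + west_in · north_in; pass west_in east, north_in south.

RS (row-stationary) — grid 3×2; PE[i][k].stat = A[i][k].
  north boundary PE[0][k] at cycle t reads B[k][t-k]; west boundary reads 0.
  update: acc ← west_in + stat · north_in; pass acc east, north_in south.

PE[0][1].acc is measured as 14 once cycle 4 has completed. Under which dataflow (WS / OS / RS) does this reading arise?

dataflow = OS

Under WS (2×2), PE[0][1]:
  step 0 · PE0,1: acc=0; fwd→0 fwd↓0
  step 1 · PE0,1: acc=5; fwd→5 fwd↓5
  step 2 · PE0,1: acc=4; fwd→4 fwd↓4
  step 3 · PE0,1: acc=1; fwd→1 fwd↓1
  step 4 · PE0,1: acc=0; fwd→0 fwd↓0
Under OS (3×2), PE[0][1]:
  step 0 · PE0,1: acc=0; fwd→0 fwd↓0
  step 1 · PE0,1: acc=5; fwd→5 fwd↓1
  step 2 · PE0,1: acc=14; fwd→3 fwd↓3
  step 3 · PE0,1: acc=14; fwd→0 fwd↓0
  step 4 · PE0,1: acc=14; fwd→0 fwd↓0
Under RS (3×2), PE[0][1]:
  step 0 · PE0,1: acc=0; fwd→0 fwd↓0
  step 1 · PE0,1: acc=34; fwd→34 fwd↓8
  step 2 · PE0,1: acc=14; fwd→14 fwd↓3
  step 3 · PE0,1: acc=0; fwd→0 fwd↓0
  step 4 · PE0,1: acc=0; fwd→0 fwd↓0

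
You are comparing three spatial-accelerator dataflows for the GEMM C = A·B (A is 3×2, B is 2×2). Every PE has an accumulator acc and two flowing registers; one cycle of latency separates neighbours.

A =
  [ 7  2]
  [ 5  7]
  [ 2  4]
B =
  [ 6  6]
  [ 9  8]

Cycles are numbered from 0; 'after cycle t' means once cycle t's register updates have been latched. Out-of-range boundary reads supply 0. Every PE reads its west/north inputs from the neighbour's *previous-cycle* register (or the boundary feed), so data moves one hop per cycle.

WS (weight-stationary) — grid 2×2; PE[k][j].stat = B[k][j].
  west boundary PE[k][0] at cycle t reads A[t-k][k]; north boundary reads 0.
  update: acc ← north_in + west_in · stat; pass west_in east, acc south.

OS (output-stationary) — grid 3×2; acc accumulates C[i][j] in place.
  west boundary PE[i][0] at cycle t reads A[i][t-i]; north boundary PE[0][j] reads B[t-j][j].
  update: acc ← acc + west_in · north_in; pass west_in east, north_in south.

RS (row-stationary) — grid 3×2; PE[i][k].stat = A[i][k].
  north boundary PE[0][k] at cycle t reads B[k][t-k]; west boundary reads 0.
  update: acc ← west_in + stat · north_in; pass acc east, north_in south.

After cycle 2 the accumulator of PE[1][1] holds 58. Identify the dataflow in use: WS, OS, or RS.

— WS: 2×2; PE[1][1] trace:
  0: (1,1).acc=0  regs=<0,0>
  1: (1,1).acc=0  regs=<0,0>
  2: (1,1).acc=58  regs=<2,58>
— OS: 3×2; PE[1][1] trace:
  0: (1,1).acc=0  regs=<0,0>
  1: (1,1).acc=0  regs=<0,0>
  2: (1,1).acc=30  regs=<5,6>
— RS: 3×2; PE[1][1] trace:
  0: (1,1).acc=0  regs=<0,0>
  1: (1,1).acc=0  regs=<0,0>
  2: (1,1).acc=93  regs=<93,9>

dataflow = WS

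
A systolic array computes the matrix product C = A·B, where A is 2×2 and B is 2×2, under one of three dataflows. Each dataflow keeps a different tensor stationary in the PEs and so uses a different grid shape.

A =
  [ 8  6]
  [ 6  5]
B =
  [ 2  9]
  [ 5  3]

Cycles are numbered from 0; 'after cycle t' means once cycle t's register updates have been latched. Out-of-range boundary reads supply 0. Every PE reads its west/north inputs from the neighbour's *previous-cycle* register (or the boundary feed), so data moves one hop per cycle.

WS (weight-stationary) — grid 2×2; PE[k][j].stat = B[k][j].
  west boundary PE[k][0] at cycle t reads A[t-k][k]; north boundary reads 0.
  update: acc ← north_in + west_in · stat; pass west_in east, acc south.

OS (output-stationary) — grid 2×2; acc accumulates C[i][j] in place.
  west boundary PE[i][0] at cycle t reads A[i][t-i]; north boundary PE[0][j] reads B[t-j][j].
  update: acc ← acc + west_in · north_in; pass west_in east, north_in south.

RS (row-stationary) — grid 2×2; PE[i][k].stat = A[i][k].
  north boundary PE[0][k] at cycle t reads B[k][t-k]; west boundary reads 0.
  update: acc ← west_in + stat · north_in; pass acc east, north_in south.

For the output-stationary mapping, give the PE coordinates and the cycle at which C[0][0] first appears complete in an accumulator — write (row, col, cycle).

OS — PE[0][0] is where C[0][0] collects:
  after 0 — PE[0][0] acc=16, pass-E 8, pass-S 2
  after 1 — PE[0][0] acc=46, pass-E 6, pass-S 5

(row, col, cycle) = (0, 0, 1)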